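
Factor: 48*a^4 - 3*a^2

3*a^2*(4*a + 1)*(4*a - 1)

Factor out 3*a^2, leaving 16*a^2 - 1, which is a difference of two squares.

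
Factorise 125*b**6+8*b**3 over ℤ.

b**3*(5*b+2)*(25*b**2-10*b+4)

Factor out b**3 first: what remains is 125*b**3+8.
Recognize a sum of cubes with the parts 5*b and 2.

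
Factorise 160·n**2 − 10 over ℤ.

10·(4·n + 1)·(4·n − 1)

Pull out the common factor 10; 16·n**2 − 1 is a difference of squares.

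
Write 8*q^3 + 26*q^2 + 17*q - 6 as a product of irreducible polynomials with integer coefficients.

By the rational root theorem, q = 1/4 is a root, so (4*q - 1) divides it; the quotient is 2*q^2 + 7*q + 6.
The remaining quadratic factors as (2*q + 3)(q + 2).

(2*q + 3)*(4*q - 1)*(q + 2)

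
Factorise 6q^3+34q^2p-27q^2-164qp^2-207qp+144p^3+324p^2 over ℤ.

Group: 2q(3q^2+23qp-36p^2) + (-4p-9)(3q^2+23qp-36p^2); both groups contain (3q^2+23qp-36p^2), so (2q-4p-9) is a factor with cofactor 3q^2+23qp-36p^2.
The cofactor groups again: 3q^2+23qp-36p^2 = 3q(q+9p) - 4p(q+9p); both groups contain (q+9p), giving (3q-4p)(q+9p).

(2q-4p-9)(3q-4p)(q+9p)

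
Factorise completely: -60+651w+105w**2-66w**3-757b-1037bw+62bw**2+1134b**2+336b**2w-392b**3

-(14b-11w+1)(4b-2w-5)(7b+3w-12)

Group: 14b(-28b**2+2bw+83b+6w**2-9w-60) + (-11w+1)(-28b**2+2bw+83b+6w**2-9w-60); both groups contain (-28b**2+2bw+83b+6w**2-9w-60), so (14b-11w+1) is a factor with cofactor -28b**2+2bw+83b+6w**2-9w-60.
The cofactor groups again: -28b**2+2bw+83b+6w**2-9w-60 = -4b(7b+3w-12) + (2w+5)(7b+3w-12); both groups contain (7b+3w-12), giving -(4b-2w-5)(7b+3w-12).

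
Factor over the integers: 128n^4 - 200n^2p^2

Pull out the common factor 8n^2; 16n^2 - 25p^2 is a difference of squares.

8n^2(4n + 5p)(4n - 5p)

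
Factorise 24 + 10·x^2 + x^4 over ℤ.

Substitute u = x^2 to get a quadratic in u, then factor.
x^2 + 6 is irreducible over ℤ (always positive, so no real roots).
x^2 + 4 is irreducible over ℤ (sum of squares).

(x^2 + 4)·(x^2 + 6)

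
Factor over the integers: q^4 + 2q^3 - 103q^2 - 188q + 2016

Among the possible rational roots, q = 9 is a root, so (q - 9) is a factor; dividing leaves q^3 + 11q^2 - 4q - 224.
Then q = -7 is a root, giving the factor (q + 7) and quotient q^2 + 4q - 32.
The remaining quadratic factors as (q - 4)(q + 8).

(q + 7)(q + 8)(q - 4)(q - 9)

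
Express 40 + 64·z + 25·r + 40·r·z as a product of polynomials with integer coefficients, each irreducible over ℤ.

(5·r + 8)·(8·z + 5)

Group as (40·r·z + 25·r) + (64·z + 40) = 5·r·(8·z + 5) + 8·(8·z + 5).
Both groups share the factor (8·z + 5).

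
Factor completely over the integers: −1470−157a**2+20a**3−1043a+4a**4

(2a+5)(2a+7)(a+6)(a−7)

Among the possible rational roots, a = 7 is a root, so (a−7) divides it; the quotient is 4a**3+48a**2+179a+210.
Next, a = −7/2 is a root, giving the factor (2a+7) and quotient 2a**2+17a+30.
The remaining quadratic factors as (a+6)(2a+5).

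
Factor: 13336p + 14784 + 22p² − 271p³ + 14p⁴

(2p + 11)(7p + 8)(p − 12)(p − 14)

Trying the rational-root candidates, p = 14 is a root, giving the factor (p − 14) and quotient 14p³ − 75p² − 1028p − 1056.
Then p = −11/2 is a root, so (2p + 11) is a factor; dividing leaves 7p² − 76p − 96.
The remaining quadratic factors as (7p + 8)(p − 12).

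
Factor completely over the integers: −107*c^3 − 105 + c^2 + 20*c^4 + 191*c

Among the possible rational roots, c = −7/5 is a root, so (5*c + 7) is a factor; dividing leaves 4*c^3 − 27*c^2 + 38*c − 15.
Next, c = 1 is a root, so (c − 1) is a factor; dividing leaves 4*c^2 − 23*c + 15.
The remaining quadratic factors as (c − 5)(4*c − 3).

(4*c − 3)*(5*c + 7)*(c − 1)*(c − 5)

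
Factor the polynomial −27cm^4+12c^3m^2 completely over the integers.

Factor out 3cm^2, leaving 4c^2−9m^2, which is a difference of two squares.

3cm^2(2c+3m)(2c−3m)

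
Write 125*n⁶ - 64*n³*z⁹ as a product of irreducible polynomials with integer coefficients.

Factor out n³ first: what remains is 125*n³ - 64*z⁹.
Recognize a difference of cubes with the parts 5*n and 4*z³.

n³*(5*n - 4*z³)*(25*n² + 20*n*z³ + 16*z⁶)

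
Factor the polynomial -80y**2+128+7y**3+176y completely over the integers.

(7y+4)(y-4)(y-8)

Testing divisors of the constant over divisors of the leading coefficient, y = -4/7 is a root, giving the factor (7y+4) and quotient y**2-12y+32.
The remaining quadratic factors as (y-8)(y-4).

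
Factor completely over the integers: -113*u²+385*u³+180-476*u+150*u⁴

Trying the rational-root candidates, u = -2 is a root, so (u+2) is a factor; dividing leaves 150*u³+85*u²-283*u+90.
Then u = 2/5 is a root, so (5*u-2) is a factor; dividing leaves 30*u²+29*u-45.
The remaining quadratic factors as (5*u+9)(6*u-5).

(5*u+9)*(5*u-2)*(6*u-5)*(u+2)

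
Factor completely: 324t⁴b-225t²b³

Factor out 9t²b, leaving 36t²-25b², which is a difference of two squares.

9bt²(6t-5b)(6t+5b)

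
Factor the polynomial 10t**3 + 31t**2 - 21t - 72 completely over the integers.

Trying the rational-root candidates, t = -8/5 is a root, giving the factor (5t + 8) and quotient 2t**2 + 3t - 9.
The remaining quadratic factors as (2t - 3)(t + 3).

(2t - 3)(5t + 8)(t + 3)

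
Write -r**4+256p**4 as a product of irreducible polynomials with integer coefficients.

(4p+r)(4p-r)(16p**2+r**2)

Difference of squares twice: with A = 4p and B = r, A⁴ − B⁴ = (A² − B²)(A² + B²), and A² − B² factors again.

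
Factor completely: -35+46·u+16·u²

Need a pair with product 16·(-35) = -560 and sum 46: that's -10 and 56.
Split the middle term: 16·u²-10·u + 56·u-35 = 2·u·(8·u-5) + 7·(8·u-5).

(2·u+7)·(8·u-5)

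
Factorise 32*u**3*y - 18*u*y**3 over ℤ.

2*u*y*(4*u + 3*y)*(4*u - 3*y)

Factor out 2*u*y, leaving 16*u**2 - 9*y**2, which is a difference of two squares.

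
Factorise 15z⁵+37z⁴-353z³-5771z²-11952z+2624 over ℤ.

Testing divisors of the constant over divisors of the leading coefficient, z = 8 is a root, so (z-8) is a factor; dividing leaves 15z⁴+157z³+903z²+1453z-328.
Then z = 1/5 is a root, so (5z-1) is a factor; dividing leaves 3z³+32z²+187z+328.
Continuing, z = -8/3 is a root, so (3z+8) is a factor; dividing leaves z²+8z+41.
The quadratic z²+8z+41 has discriminant -100 < 0 and is irreducible over ℤ.

(3z+8)(5z-1)(z-8)(z²+8z+41)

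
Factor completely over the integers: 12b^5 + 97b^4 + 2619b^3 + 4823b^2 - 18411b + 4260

(3b - 5)(4b - 1)(b + 4)(b^2 + 6b + 213)

Among the possible rational roots, b = 1/4 is a root, so (4b - 1) divides it; the quotient is 3b^4 + 25b^3 + 661b^2 + 1371b - 4260.
Then b = 5/3 is a root, so (3b - 5) is a factor; dividing leaves b^3 + 10b^2 + 237b + 852.
Then b = -4 is a root, so (b + 4) is a factor; dividing leaves b^2 + 6b + 213.
The quadratic b^2 + 6b + 213 has discriminant -816 < 0 and is irreducible over ℤ.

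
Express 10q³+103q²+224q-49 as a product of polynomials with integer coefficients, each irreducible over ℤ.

Testing divisors of the constant over divisors of the leading coefficient, q = -7 is a root, so (q+7) is a factor; dividing leaves 10q²+33q-7.
The remaining quadratic factors as (2q+7)(5q-1).

(2q+7)(5q-1)(q+7)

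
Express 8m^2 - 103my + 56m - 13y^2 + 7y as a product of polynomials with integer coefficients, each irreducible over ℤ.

Group: 8m(m - 13y + 7) + y(m - 13y + 7); both groups contain (m - 13y + 7).

(8m + y)(m - 13y + 7)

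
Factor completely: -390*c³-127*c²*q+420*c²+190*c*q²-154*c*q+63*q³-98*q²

Group: 3*c*(-130*c²+c*q+140*c+63*q²-98*q) + q*(-130*c²+c*q+140*c+63*q²-98*q); both groups contain (-130*c²+c*q+140*c+63*q²-98*q), so (3*c+q) is a factor with cofactor -130*c²+c*q+140*c+63*q²-98*q.
The cofactor groups again: -130*c²+c*q+140*c+63*q²-98*q = -13*c*(10*c-7*q) + (-9*q+14)*(10*c-7*q); both groups contain (10*c-7*q), giving -(13*c+9*q-14)*(10*c-7*q).

-(10*c-7*q)*(13*c+9*q-14)*(3*c+q)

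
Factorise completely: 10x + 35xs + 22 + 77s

(5x + 11)(7s + 2)

Group as (35xs + 10x) + (77s + 22) = 5x(7s + 2) + 11(7s + 2).
Both groups share the factor (7s + 2).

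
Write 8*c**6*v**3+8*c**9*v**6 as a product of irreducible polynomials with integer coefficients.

8*c**6*v**3*(c*v+1)*(c**2*v**2-c*v+1)

Factor out 8*c**6*v**3 first: what remains is c**3*v**3+1.
Recognize a sum of cubes with the parts 1 and c*v.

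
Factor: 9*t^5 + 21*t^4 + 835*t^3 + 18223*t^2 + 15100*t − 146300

(3*t + 11)*(3*t − 7)*(t + 10)*(t^2 − 9*t + 190)

Among the possible rational roots, t = 7/3 is a root, so (3*t − 7) divides it; the quotient is 3*t^4 + 14*t^3 + 311*t^2 + 6800*t + 20900.
Next, t = −11/3 is a root, giving the factor (3*t + 11) and quotient t^3 + t^2 + 100*t + 1900.
Next, t = −10 is a root, so (t + 10) divides it; the quotient is t^2 − 9*t + 190.
The quadratic t^2 − 9*t + 190 has discriminant −679 < 0 and is irreducible over ℤ.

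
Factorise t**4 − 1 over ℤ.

(t)⁴ − (1)⁴ = ((t)² − (1)²)((t)² + (1)²); the first factor splits again, the second (t**2 + 1) is irreducible.

(t + 1)(t − 1)(t**2 + 1)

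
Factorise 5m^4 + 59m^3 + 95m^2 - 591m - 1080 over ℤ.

(5m + 9)(m + 5)(m + 8)(m - 3)

Among the possible rational roots, m = -9/5 is a root, so (5m + 9) divides it; the quotient is m^3 + 10m^2 + m - 120.
Next, m = -5 is a root, giving the factor (m + 5) and quotient m^2 + 5m - 24.
The remaining quadratic factors as (m + 8)(m - 3).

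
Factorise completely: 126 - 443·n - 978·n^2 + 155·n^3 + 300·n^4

(3·n + 2)·(4·n - 7)·(5·n + 9)·(5·n - 1)

Among the possible rational roots, n = 1/5 is a root, so (5·n - 1) divides it; the quotient is 60·n^3 + 43·n^2 - 187·n - 126.
Then n = -2/3 is a root, giving the factor (3·n + 2) and quotient 20·n^2 + n - 63.
The remaining quadratic factors as (5·n + 9)(4·n - 7).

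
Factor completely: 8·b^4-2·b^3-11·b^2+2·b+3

Among the possible rational roots, b = -1 is a root, so (b+1) is a factor; dividing leaves 8·b^3-10·b^2-b+3.
Next, b = 1 is a root, giving the factor (b-1) and quotient 8·b^2-2·b-3.
The remaining quadratic factors as (2·b+1)(4·b-3).

(2·b+1)·(4·b-3)·(b+1)·(b-1)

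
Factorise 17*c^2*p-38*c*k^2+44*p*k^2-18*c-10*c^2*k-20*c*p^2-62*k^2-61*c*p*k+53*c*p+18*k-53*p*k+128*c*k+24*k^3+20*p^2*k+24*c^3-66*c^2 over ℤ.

(3*c+4*p+4*k-9)*(8*c-5*p-6*k+2)*(c-k)

Group: c*(24*c^2+17*c*p+14*c*k-66*c-20*p^2-44*p*k+53*p-24*k^2+62*k-18) - k*(24*c^2+17*c*p+14*c*k-66*c-20*p^2-44*p*k+53*p-24*k^2+62*k-18); both groups contain (24*c^2+17*c*p+14*c*k-66*c-20*p^2-44*p*k+53*p-24*k^2+62*k-18), so (c-k) is a factor with cofactor 24*c^2+17*c*p+14*c*k-66*c-20*p^2-44*p*k+53*p-24*k^2+62*k-18.
The cofactor groups again: 24*c^2+17*c*p+14*c*k-66*c-20*p^2-44*p*k+53*p-24*k^2+62*k-18 = 8*c*(3*c+4*p+4*k-9) + (-5*p-6*k+2)*(3*c+4*p+4*k-9); both groups contain (3*c+4*p+4*k-9), giving (8*c-5*p-6*k+2)*(3*c+4*p+4*k-9).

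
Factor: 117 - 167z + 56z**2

(7z - 13)(8z - 9)

Need a pair with product 56·117 = 6552 and sum -167: that's -104 and -63.
Split the middle term: 56z**2 - 104z - 63z + 117 = 8z(7z - 13) - 9(7z - 13).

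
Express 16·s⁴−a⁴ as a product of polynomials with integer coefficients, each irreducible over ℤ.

Write as (4·s²)² − (a²)², then factor 4·s²−a² once more.

(2·s−a)·(2·s+a)·(4·s²+a²)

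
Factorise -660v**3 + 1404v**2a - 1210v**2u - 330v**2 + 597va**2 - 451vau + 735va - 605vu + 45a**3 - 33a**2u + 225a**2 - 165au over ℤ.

Group: 10v(-66v**2 + 147va - 121vu + 45a**2 - 33au) + (a + 5)(-66v**2 + 147va - 121vu + 45a**2 - 33au); both groups contain (-66v**2 + 147va - 121vu + 45a**2 - 33au), so (10v + a + 5) is a factor with cofactor -66v**2 + 147va - 121vu + 45a**2 - 33au.
The cofactor groups again: -66v**2 + 147va - 121vu + 45a**2 - 33au = -6v(11v + 3a) + (15a - 11u)(11v + 3a); both groups contain (11v + 3a), giving -(6v - 15a + 11u)(11v + 3a).

-(6v - 15a + 11u)(11v + 3a)(10v + a + 5)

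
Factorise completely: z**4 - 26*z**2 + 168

(z**2 - 12)*(z**2 - 14)

Substitute u = z**2 to get a quadratic in u, then factor.
z**2 - 12 is irreducible over ℤ (12 is not a perfect square).
z**2 - 14 is irreducible over ℤ (14 is not a perfect square).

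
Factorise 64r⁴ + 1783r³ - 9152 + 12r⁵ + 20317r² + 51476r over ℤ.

(2r + 13)(6r - 1)(r + 4)(r² - 5r + 176)

Among the possible rational roots, r = 1/6 is a root, so (6r - 1) divides it; the quotient is 2r⁴ + 11r³ + 299r² + 3436r + 9152.
Then r = -4 is a root, so (r + 4) divides it; the quotient is 2r³ + 3r² + 287r + 2288.
Continuing, r = -13/2 is a root, so (2r + 13) is a factor; dividing leaves r² - 5r + 176.
The quadratic r² - 5r + 176 has discriminant -679 < 0 and is irreducible over ℤ.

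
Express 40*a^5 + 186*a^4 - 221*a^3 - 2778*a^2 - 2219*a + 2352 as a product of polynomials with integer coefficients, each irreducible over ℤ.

(2*a - 7)*(4*a + 7)*(5*a - 3)*(a^2 + 7*a + 16)

Among the possible rational roots, a = -7/4 is a root, so (4*a + 7) divides it; the quotient is 10*a^4 + 29*a^3 - 106*a^2 - 509*a + 336.
Continuing, a = 7/2 is a root, so (2*a - 7) is a factor; dividing leaves 5*a^3 + 32*a^2 + 59*a - 48.
Next, a = 3/5 is a root, so (5*a - 3) divides it; the quotient is a^2 + 7*a + 16.
The quadratic a^2 + 7*a + 16 has discriminant -15 < 0 and is irreducible over ℤ.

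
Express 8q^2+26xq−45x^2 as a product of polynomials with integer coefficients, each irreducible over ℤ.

Group: −9x(5x−4q) − 2q(5x−4q); both groups contain (5x−4q).

−(5x−4q)(9x+2q)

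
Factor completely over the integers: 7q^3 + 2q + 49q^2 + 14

Group as (7q^3 + 2q) + (49q^2 + 14) = q(7q^2 + 2) + 7(7q^2 + 2).
Both groups share the factor (7q^2 + 2).

(q + 7)(7q^2 + 2)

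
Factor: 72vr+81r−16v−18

Group as (72vr−16v) + (81r−18) = 8v(9r−2) + 9(9r−2).
Both groups share the factor (9r−2).

(8v+9)(9r−2)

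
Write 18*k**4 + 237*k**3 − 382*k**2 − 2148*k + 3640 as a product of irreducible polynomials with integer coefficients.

Trying the rational-root candidates, k = 13/6 is a root, so (6*k − 13) is a factor; dividing leaves 3*k**3 + 46*k**2 + 36*k − 280.
Next, k = −10/3 is a root, so (3*k + 10) is a factor; dividing leaves k**2 + 12*k − 28.
The remaining quadratic factors as (k + 14)(k − 2).

(3*k + 10)*(6*k − 13)*(k + 14)*(k − 2)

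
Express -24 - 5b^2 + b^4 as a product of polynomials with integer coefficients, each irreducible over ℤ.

(b^2 + 3)(b^2 - 8)

Substitute u = b^2 to get a quadratic in u, then factor.
b^2 - 8 is irreducible over ℤ (8 is not a perfect square).
b^2 + 3 is irreducible over ℤ (always positive, so no real roots).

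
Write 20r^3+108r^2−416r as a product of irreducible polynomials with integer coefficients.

Pull out the common factor 4r, then factor the remaining trinomial.

4r(5r−13)(r+8)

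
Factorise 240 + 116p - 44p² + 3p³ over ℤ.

(3p + 4)(p - 10)(p - 6)

Among the possible rational roots, p = 10 is a root, giving the factor (p - 10) and quotient 3p² - 14p - 24.
The remaining quadratic factors as (p - 6)(3p + 4).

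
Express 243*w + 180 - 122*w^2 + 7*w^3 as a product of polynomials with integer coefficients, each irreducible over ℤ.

(7*w + 4)*(w - 15)*(w - 3)

By the rational root theorem, w = 3 is a root, giving the factor (w - 3) and quotient 7*w^2 - 101*w - 60.
The remaining quadratic factors as (7*w + 4)(w - 15).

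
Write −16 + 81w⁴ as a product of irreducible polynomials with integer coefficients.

(3w + 2)(3w − 2)(9w² + 4)

Write as (9w²)² − (4)², then factor 9w² − 4 once more.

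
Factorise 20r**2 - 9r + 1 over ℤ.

Need a pair with product 20·1 = 20 and sum -9: that's -5 and -4.
Split the middle term: 20r**2 - 5r - 4r + 1 = 5r(4r - 1) - (4r - 1).

(4r - 1)(5r - 1)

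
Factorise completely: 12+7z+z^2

Two integers with product 12 and sum 7 are 3 and 4.

(z+3)(z+4)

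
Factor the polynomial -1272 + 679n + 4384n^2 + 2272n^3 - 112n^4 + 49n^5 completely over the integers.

Trying the rational-root candidates, n = -8/7 is a root, giving the factor (7n + 8) and quotient 7n^4 - 24n^3 + 352n^2 + 224n - 159.
Next, n = -1 is a root, so (n + 1) divides it; the quotient is 7n^3 - 31n^2 + 383n - 159.
Then n = 3/7 is a root, giving the factor (7n - 3) and quotient n^2 - 4n + 53.
The quadratic n^2 - 4n + 53 has discriminant -196 < 0 and is irreducible over ℤ.

(7n + 8)(7n - 3)(n + 1)(n^2 - 4n + 53)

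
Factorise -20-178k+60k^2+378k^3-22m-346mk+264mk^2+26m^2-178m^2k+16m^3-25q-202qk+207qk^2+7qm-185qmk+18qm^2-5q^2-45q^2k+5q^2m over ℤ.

Group: q(5qm-45qk-5q+8m^2-65mk-3m-63k^2-52k-5) + (2m-6k+4)(5qm-45qk-5q+8m^2-65mk-3m-63k^2-52k-5); both groups contain (5qm-45qk-5q+8m^2-65mk-3m-63k^2-52k-5), so (q+2m-6k+4) is a factor with cofactor 5qm-45qk-5q+8m^2-65mk-3m-63k^2-52k-5.
The cofactor groups again: 5qm-45qk-5q+8m^2-65mk-3m-63k^2-52k-5 = m(5q+8m+7k+5) + (-9k-1)(5q+8m+7k+5); both groups contain (5q+8m+7k+5), giving (m-9k-1)(5q+8m+7k+5).

(q+2m-6k+4)(m-9k-1)(5q+8m+7k+5)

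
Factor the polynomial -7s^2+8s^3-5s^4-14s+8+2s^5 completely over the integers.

Testing divisors of the constant over divisors of the leading coefficient, s = -1 is a root, so (s+1) is a factor; dividing leaves 2s^4-7s^3+15s^2-22s+8.
Then s = 1/2 is a root, giving the factor (2s-1) and quotient s^3-3s^2+6s-8.
Continuing, s = 2 is a root, giving the factor (s-2) and quotient s^2-s+4.
The quadratic s^2-s+4 has discriminant -15 < 0 and is irreducible over ℤ.

(2s-1)(s+1)(s-2)(s^2-s+4)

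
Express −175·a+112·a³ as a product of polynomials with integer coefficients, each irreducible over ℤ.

7·a·(4·a+5)·(4·a−5)

Pull out the common factor 7·a; 16·a²−25 is a difference of squares.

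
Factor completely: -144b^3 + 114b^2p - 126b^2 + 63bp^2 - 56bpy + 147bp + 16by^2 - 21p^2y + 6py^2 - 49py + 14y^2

-(3b - y)(6b - 7p + 2y)(8b + 3p + 7)

Group: 8b(-18b^2 + 21bp - 7py + 2y^2) + (3p + 7)(-18b^2 + 21bp - 7py + 2y^2); both groups contain (-18b^2 + 21bp - 7py + 2y^2), so (8b + 3p + 7) is a factor with cofactor -18b^2 + 21bp - 7py + 2y^2.
The cofactor groups again: -18b^2 + 21bp - 7py + 2y^2 = -6b(3b - y) + (7p - 2y)(3b - y); both groups contain (3b - y), giving -(6b - 7p + 2y)(3b - y).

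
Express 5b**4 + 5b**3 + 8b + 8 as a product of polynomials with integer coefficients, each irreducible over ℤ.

Group as (5b**4 + 8b) + (5b**3 + 8) = b(5b**3 + 8) + (5b**3 + 8).
Both groups share the factor (5b**3 + 8).

(b + 1)(5b**3 + 8)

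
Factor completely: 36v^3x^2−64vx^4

4vx^2(3v+4x)(3v−4x)

Pull out the common factor 4vx^2; 9v^2−16x^2 is a difference of squares.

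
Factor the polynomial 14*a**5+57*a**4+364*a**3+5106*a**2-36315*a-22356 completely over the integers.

(2*a-9)*(7*a+4)*(a+9)*(a**2-a+69)

Trying the rational-root candidates, a = 9/2 is a root, giving the factor (2*a-9) and quotient 7*a**4+60*a**3+452*a**2+4587*a+2484.
Next, a = -4/7 is a root, giving the factor (7*a+4) and quotient a**3+8*a**2+60*a+621.
Then a = -9 is a root, so (a+9) divides it; the quotient is a**2-a+69.
The quadratic a**2-a+69 has discriminant -275 < 0 and is irreducible over ℤ.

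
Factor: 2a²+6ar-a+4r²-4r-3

(2a+2r-3)(a+2r+1)

Group: 2a(a+2r+1) + (2r-3)(a+2r+1); both groups contain (a+2r+1).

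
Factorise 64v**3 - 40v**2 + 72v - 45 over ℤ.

Group as (64v**3 + 72v) + (-40v**2 - 45) = 8v(8v**2 + 9) - 5(8v**2 + 9).
Both groups share the factor (8v**2 + 9).

(8v - 5)(8v**2 + 9)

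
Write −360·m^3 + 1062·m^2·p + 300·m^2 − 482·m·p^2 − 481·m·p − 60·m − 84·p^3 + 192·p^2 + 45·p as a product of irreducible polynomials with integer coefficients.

−(15·m + 2·p − 5)·(4·m − 3·p)·(6·m − 14·p − 3)

Group: 6·m·(−60·m^2 + 37·m·p + 20·m + 6·p^2 − 15·p) + (−14·p − 3)·(−60·m^2 + 37·m·p + 20·m + 6·p^2 − 15·p); both groups contain (−60·m^2 + 37·m·p + 20·m + 6·p^2 − 15·p), so (6·m − 14·p − 3) is a factor with cofactor −60·m^2 + 37·m·p + 20·m + 6·p^2 − 15·p.
The cofactor groups again: −60·m^2 + 37·m·p + 20·m + 6·p^2 − 15·p = −4·m·(15·m + 2·p − 5) + 3·p·(15·m + 2·p − 5); both groups contain (15·m + 2·p − 5), giving −(4·m − 3·p)·(15·m + 2·p − 5).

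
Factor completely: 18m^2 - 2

Factor out 2, leaving 9m^2 - 1, which is a difference of two squares.

2(3m + 1)(3m - 1)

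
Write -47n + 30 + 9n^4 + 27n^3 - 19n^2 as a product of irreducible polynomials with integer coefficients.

(3n + 5)(3n - 2)(n + 3)(n - 1)

Trying the rational-root candidates, n = 2/3 is a root, so (3n - 2) is a factor; dividing leaves 3n^3 + 11n^2 + n - 15.
Next, n = 1 is a root, so (n - 1) divides it; the quotient is 3n^2 + 14n + 15.
The remaining quadratic factors as (n + 3)(3n + 5).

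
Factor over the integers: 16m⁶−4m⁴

Pull out the common factor 4m⁴, leaving 4m²−1.
Recognize a difference of squares with the parts 2m and 1.

4m⁴(2m+1)(2m−1)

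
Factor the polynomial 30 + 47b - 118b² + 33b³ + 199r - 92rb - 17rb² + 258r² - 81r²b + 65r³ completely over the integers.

(13r - 11b + 10)(r - b + 3)(5r + 3b + 1)

Group: 13r(5r² - 2rb + 16r - 3b² + 8b + 3) + (-11b + 10)(5r² - 2rb + 16r - 3b² + 8b + 3); both groups contain (5r² - 2rb + 16r - 3b² + 8b + 3), so (13r - 11b + 10) is a factor with cofactor 5r² - 2rb + 16r - 3b² + 8b + 3.
The cofactor groups again: 5r² - 2rb + 16r - 3b² + 8b + 3 = 5r(r - b + 3) + (3b + 1)(r - b + 3); both groups contain (r - b + 3), giving (5r + 3b + 1)(r - b + 3).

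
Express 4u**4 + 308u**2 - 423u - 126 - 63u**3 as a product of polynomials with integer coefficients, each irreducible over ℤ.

Trying the rational-root candidates, u = -1/4 is a root, so (4u + 1) is a factor; dividing leaves u**3 - 16u**2 + 81u - 126.
Continuing, u = 7 is a root, giving the factor (u - 7) and quotient u**2 - 9u + 18.
The remaining quadratic factors as (u - 3)(u - 6).

(4u + 1)(u - 3)(u - 6)(u - 7)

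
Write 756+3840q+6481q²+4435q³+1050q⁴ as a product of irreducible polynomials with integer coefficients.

By the rational root theorem, q = -7/6 is a root, giving the factor (6q+7) and quotient 175q³+535q²+456q+108.
Next, q = -6/7 is a root, so (7q+6) is a factor; dividing leaves 25q²+55q+18.
The remaining quadratic factors as (5q+9)(5q+2).

(5q+2)(5q+9)(6q+7)(7q+6)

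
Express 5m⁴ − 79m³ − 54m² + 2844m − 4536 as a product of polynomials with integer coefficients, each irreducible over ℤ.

Trying the rational-root candidates, m = −6 is a root, so (m + 6) is a factor; dividing leaves 5m³ − 109m² + 600m − 756.
Then m = 6 is a root, giving the factor (m − 6) and quotient 5m² − 79m + 126.
The remaining quadratic factors as (m − 14)(5m − 9).

(5m − 9)(m + 6)(m − 14)(m − 6)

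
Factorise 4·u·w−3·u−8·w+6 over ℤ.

(4·w−3)·(u−2)

Group as (4·u·w−3·u) + (−8·w+6) = u·(4·w−3) − 2·(4·w−3).
Both groups share the factor (4·w−3).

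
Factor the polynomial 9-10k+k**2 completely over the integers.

(k-1)(k-9)

Two integers with product 9 and sum -10 are -1 and -9.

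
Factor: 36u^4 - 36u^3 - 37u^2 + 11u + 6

Testing divisors of the constant over divisors of the leading coefficient, u = 3/2 is a root, so (2u - 3) divides it; the quotient is 18u^3 + 9u^2 - 5u - 2.
Then u = 1/2 is a root, giving the factor (2u - 1) and quotient 9u^2 + 9u + 2.
The remaining quadratic factors as (3u + 2)(3u + 1).

(2u - 1)(2u - 3)(3u + 1)(3u + 2)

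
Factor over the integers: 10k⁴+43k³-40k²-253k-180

(2k-5)(5k+9)(k+1)(k+4)

By the rational root theorem, k = -1 is a root, so (k+1) is a factor; dividing leaves 10k³+33k²-73k-180.
Next, k = -9/5 is a root, so (5k+9) divides it; the quotient is 2k²+3k-20.
The remaining quadratic factors as (k+4)(2k-5).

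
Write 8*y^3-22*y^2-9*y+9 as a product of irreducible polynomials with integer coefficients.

Testing divisors of the constant over divisors of the leading coefficient, y = 1/2 is a root, so (2*y-1) divides it; the quotient is 4*y^2-9*y-9.
The remaining quadratic factors as (y-3)(4*y+3).

(2*y-1)*(4*y+3)*(y-3)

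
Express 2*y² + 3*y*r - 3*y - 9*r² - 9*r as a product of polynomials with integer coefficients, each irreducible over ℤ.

Group: y*(2*y - 3*r - 3) + 3*r*(2*y - 3*r - 3); both groups contain (2*y - 3*r - 3).

(2*y - 3*r - 3)*(y + 3*r)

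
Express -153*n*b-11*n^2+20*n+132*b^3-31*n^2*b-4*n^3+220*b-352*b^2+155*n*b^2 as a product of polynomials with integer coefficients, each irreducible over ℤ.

-(n-4*b+4)*(n+11*b)*(4*n+3*b-5)

Group: n*(-4*n^2+13*n*b-11*n+12*b^2-32*b+20) + 11*b*(-4*n^2+13*n*b-11*n+12*b^2-32*b+20); both groups contain (-4*n^2+13*n*b-11*n+12*b^2-32*b+20), so (n+11*b) is a factor with cofactor -4*n^2+13*n*b-11*n+12*b^2-32*b+20.
The cofactor groups again: -4*n^2+13*n*b-11*n+12*b^2-32*b+20 = -n*(4*n+3*b-5) + (4*b-4)*(4*n+3*b-5); both groups contain (4*n+3*b-5), giving -(n-4*b+4)*(4*n+3*b-5).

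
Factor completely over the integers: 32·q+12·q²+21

Need a pair with product 12·21 = 252 and sum 32: that's 18 and 14.
Split the middle term: 12·q²+18·q + 14·q+21 = 6·q·(2·q+3) + 7·(2·q+3).

(2·q+3)·(6·q+7)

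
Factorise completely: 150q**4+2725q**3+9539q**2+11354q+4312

(5q+11)(5q+4)(6q+7)(q+14)

Among the possible rational roots, q = -4/5 is a root, giving the factor (5q+4) and quotient 30q**3+521q**2+1491q+1078.
Continuing, q = -7/6 is a root, giving the factor (6q+7) and quotient 5q**2+81q+154.
The remaining quadratic factors as (q+14)(5q+11).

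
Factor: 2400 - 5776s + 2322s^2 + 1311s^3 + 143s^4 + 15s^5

(3s - 2)(5s - 4)(s + 4)(s^2 + 7s + 75)

Trying the rational-root candidates, s = 2/3 is a root, so (3s - 2) is a factor; dividing leaves 5s^4 + 51s^3 + 471s^2 + 1088s - 1200.
Next, s = -4 is a root, so (s + 4) divides it; the quotient is 5s^3 + 31s^2 + 347s - 300.
Next, s = 4/5 is a root, so (5s - 4) is a factor; dividing leaves s^2 + 7s + 75.
The quadratic s^2 + 7s + 75 has discriminant -251 < 0 and is irreducible over ℤ.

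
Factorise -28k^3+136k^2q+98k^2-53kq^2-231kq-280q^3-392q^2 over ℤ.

Group: 7k(-4k^2+24kq+14k-35q^2-49q) + 8q(-4k^2+24kq+14k-35q^2-49q); both groups contain (-4k^2+24kq+14k-35q^2-49q), so (7k+8q) is a factor with cofactor -4k^2+24kq+14k-35q^2-49q.
The cofactor groups again: -4k^2+24kq+14k-35q^2-49q = -2k(2k-5q-7) + 7q(2k-5q-7); both groups contain (2k-5q-7), giving -(2k-7q)(2k-5q-7).

-(2k-5q-7)(2k-7q)(7k+8q)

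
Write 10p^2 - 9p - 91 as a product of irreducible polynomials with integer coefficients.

Need a pair with product 10·(-91) = -910 and sum -9: that's -35 and 26.
Split the middle term: 10p^2 - 35p + 26p - 91 = 5p(2p - 7) + 13(2p - 7).

(2p - 7)(5p + 13)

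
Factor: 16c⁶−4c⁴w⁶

4c⁴(2c+w³)(2c−w³)

Factor out 4c⁴ first: what remains is 4c²−w⁶.
Recognize a difference of squares with the parts 2c and w³.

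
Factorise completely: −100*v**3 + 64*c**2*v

4*v*(4*c + 5*v)*(4*c − 5*v)

Every term has a factor of 4*v. Then 16*c**2 − 25*v**2 = (4*c)² − (5*v)².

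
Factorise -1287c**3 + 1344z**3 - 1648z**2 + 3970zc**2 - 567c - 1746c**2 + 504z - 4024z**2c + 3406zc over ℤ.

Group: 14z(96z**2 - 212zc - 56z + 117c**2 + 63c) + (-11c - 9)(96z**2 - 212zc - 56z + 117c**2 + 63c); both groups contain (96z**2 - 212zc - 56z + 117c**2 + 63c), so (14z - 11c - 9) is a factor with cofactor 96z**2 - 212zc - 56z + 117c**2 + 63c.
The cofactor groups again: 96z**2 - 212zc - 56z + 117c**2 + 63c = 12z(8z - 9c) + (-13c - 7)(8z - 9c); both groups contain (8z - 9c), giving (12z - 13c - 7)(8z - 9c).

(14z - 11c - 9)(12z - 13c - 7)(8z - 9c)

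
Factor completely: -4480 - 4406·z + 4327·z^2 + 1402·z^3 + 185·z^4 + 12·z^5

Trying the rational-root candidates, z = 5/4 is a root, giving the factor (4·z - 5) and quotient 3·z^4 + 50·z^3 + 413·z^2 + 1598·z + 896.
Continuing, z = -2/3 is a root, so (3·z + 2) divides it; the quotient is z^3 + 16·z^2 + 127·z + 448.
Next, z = -7 is a root, so (z + 7) is a factor; dividing leaves z^2 + 9·z + 64.
The quadratic z^2 + 9·z + 64 has discriminant -175 < 0 and is irreducible over ℤ.

(3·z + 2)·(4·z - 5)·(z + 7)·(z^2 + 9·z + 64)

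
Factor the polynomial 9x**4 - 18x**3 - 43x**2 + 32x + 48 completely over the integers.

Trying the rational-root candidates, x = -1 is a root, giving the factor (x + 1) and quotient 9x**3 - 27x**2 - 16x + 48.
Next, x = 3 is a root, so (x - 3) divides it; the quotient is 9x**2 - 16.
The remaining quadratic factors as (3x - 4)(3x + 4).

(3x + 4)(3x - 4)(x + 1)(x - 3)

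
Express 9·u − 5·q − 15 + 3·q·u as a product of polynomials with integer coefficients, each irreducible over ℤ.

Group as (3·q·u − 5·q) + (9·u − 15) = q·(3·u − 5) + 3·(3·u − 5).
Both groups share the factor (3·u − 5).

(3·u − 5)·(q + 3)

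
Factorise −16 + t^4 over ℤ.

(t)⁴ − (2)⁴ = ((t)² − (2)²)((t)² + (2)²); the first factor splits again, the second (t^2 + 4) is irreducible.

(t + 2)(t − 2)(t^2 + 4)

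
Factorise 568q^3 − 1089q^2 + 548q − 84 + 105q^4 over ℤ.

By the rational root theorem, q = 1/3 is a root, so (3q − 1) is a factor; dividing leaves 35q^3 + 201q^2 − 296q + 84.
Continuing, q = 2/5 is a root, so (5q − 2) divides it; the quotient is 7q^2 + 43q − 42.
The remaining quadratic factors as (7q − 6)(q + 7).

(3q − 1)(5q − 2)(7q − 6)(q + 7)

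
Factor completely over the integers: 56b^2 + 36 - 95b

(7b - 4)(8b - 9)

Need a pair with product 56·36 = 2016 and sum -95: that's -32 and -63.
Split the middle term: 56b^2 - 32b - 63b + 36 = 8b(7b - 4) - 9(7b - 4).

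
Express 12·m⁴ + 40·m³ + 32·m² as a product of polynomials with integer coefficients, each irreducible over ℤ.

4·m²·(3·m + 4)·(m + 2)

Pull out the common factor 4·m², then factor the remaining trinomial.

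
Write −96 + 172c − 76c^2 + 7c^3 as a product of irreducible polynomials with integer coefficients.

(7c − 6)(c − 2)(c − 8)

Trying the rational-root candidates, c = 2 is a root, so (c − 2) is a factor; dividing leaves 7c^2 − 62c + 48.
The remaining quadratic factors as (c − 8)(7c − 6).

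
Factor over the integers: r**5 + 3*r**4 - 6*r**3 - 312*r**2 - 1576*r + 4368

Trying the rational-root candidates, r = -6 is a root, so (r + 6) divides it; the quotient is r**4 - 3*r**3 + 12*r**2 - 384*r + 728.
Continuing, r = 2 is a root, so (r - 2) is a factor; dividing leaves r**3 - r**2 + 10*r - 364.
Then r = 7 is a root, so (r - 7) divides it; the quotient is r**2 + 6*r + 52.
The quadratic r**2 + 6*r + 52 has discriminant -172 < 0 and is irreducible over ℤ.

(r + 6)*(r - 2)*(r - 7)*(r**2 + 6*r + 52)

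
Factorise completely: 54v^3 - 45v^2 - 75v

Pull out the common factor 3v, then factor the remaining trinomial.

3v(3v - 5)(6v + 5)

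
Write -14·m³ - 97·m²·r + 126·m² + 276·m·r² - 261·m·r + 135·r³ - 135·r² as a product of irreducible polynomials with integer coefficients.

Group: m·(-14·m² + 29·m·r + 15·r²) + (9·r - 9)·(-14·m² + 29·m·r + 15·r²); both groups contain (-14·m² + 29·m·r + 15·r²), so (m + 9·r - 9) is a factor with cofactor -14·m² + 29·m·r + 15·r².
The cofactor groups again: -14·m² + 29·m·r + 15·r² = -2·m·(7·m + 3·r) + 5·r·(7·m + 3·r); both groups contain (7·m + 3·r), giving -(2·m - 5·r)·(7·m + 3·r).

-(2·m - 5·r)·(7·m + 3·r)·(m + 9·r - 9)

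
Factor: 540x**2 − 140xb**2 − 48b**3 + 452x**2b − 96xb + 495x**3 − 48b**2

Group: 11x(45x**2 − 8xb − 4b**2) + (12b + 12)(45x**2 − 8xb − 4b**2); both groups contain (45x**2 − 8xb − 4b**2), so (11x + 12b + 12) is a factor with cofactor 45x**2 − 8xb − 4b**2.
The cofactor groups again: 45x**2 − 8xb − 4b**2 = 9x(5x − 2b) + 2b(5x − 2b); both groups contain (5x − 2b), giving (9x + 2b)(5x − 2b).

(5x − 2b)(11x + 12b + 12)(9x + 2b)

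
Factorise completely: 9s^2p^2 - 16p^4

p^2(3s - 4p)(3s + 4p)

Factor out p^2 first: what remains is 9s^2 - 16p^2.
Recognize a difference of squares with the parts 3s and 4p.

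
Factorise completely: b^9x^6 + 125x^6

x^6(b^3 + 5)(b^6 - 5b^3 + 25)

Every term has a factor of x^6; factoring it out leaves b^9 + 125.
Recognize a sum of cubes with the parts b^3 and 5.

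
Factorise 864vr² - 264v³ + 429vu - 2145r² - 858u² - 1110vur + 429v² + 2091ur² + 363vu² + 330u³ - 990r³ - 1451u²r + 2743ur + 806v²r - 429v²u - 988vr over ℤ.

Group: 11v(-24v² - 63vu + 106vr + 39v - 30u² + 91ur + 78u - 66r² - 143r) + (-11u + 15r)(-24v² - 63vu + 106vr + 39v - 30u² + 91ur + 78u - 66r² - 143r); both groups contain (-24v² - 63vu + 106vr + 39v - 30u² + 91ur + 78u - 66r² - 143r), so (11v - 11u + 15r) is a factor with cofactor -24v² - 63vu + 106vr + 39v - 30u² + 91ur + 78u - 66r² - 143r.
The cofactor groups again: -24v² - 63vu + 106vr + 39v - 30u² + 91ur + 78u - 66r² - 143r = -3v(8v + 5u - 6r - 13) + (-6u + 11r)(8v + 5u - 6r - 13); both groups contain (8v + 5u - 6r - 13), giving -(3v + 6u - 11r)(8v + 5u - 6r - 13).

-(3v + 6u - 11r)(8v + 5u - 6r - 13)(11v - 11u + 15r)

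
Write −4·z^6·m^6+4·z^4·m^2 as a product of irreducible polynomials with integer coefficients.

−4·m^2·z^4·(z·m^2+1)·(z·m^2−1)

Pull out the common factor 4·z^4·m^2, leaving −z^2·m^4+1.
Recognize a difference of squares with the parts 1 and z·m^2.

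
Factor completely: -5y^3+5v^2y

Every term has a factor of 5y. Then v^2-y^2 = (v)² − (y)².

5y(v+y)(v-y)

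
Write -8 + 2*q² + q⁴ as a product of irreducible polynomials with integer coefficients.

Substitute u = q² to get a quadratic in u, then factor.
q² - 2 is irreducible over ℤ (2 is not a perfect square).
q² + 4 is irreducible over ℤ (sum of squares).

(q² + 4)*(q² - 2)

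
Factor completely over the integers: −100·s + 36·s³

4·s·(3·s + 5)·(3·s − 5)

Factor out 4·s, leaving 9·s² − 25, which is a difference of two squares.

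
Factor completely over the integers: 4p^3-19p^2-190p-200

(4p+5)(p+4)(p-10)

By the rational root theorem, p = -4 is a root, so (p+4) divides it; the quotient is 4p^2-35p-50.
The remaining quadratic factors as (4p+5)(p-10).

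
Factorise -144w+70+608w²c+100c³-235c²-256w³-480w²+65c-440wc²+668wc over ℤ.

-(8w-4c+7)(4w-5c+5)(8w-5c-2)

Group: 8w(-32w²+56wc-68w-20c²+55c-35) + (-5c-2)(-32w²+56wc-68w-20c²+55c-35); both groups contain (-32w²+56wc-68w-20c²+55c-35), so (8w-5c-2) is a factor with cofactor -32w²+56wc-68w-20c²+55c-35.
The cofactor groups again: -32w²+56wc-68w-20c²+55c-35 = -8w(4w-5c+5) + (4c-7)(4w-5c+5); both groups contain (4w-5c+5), giving -(8w-4c+7)(4w-5c+5).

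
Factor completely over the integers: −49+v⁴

Substitute u = v² to get a quadratic in u, then factor.
v²+7 is irreducible over ℤ (always positive, so no real roots).
v²−7 is irreducible over ℤ (7 is not a perfect square).

(v²+7)(v²−7)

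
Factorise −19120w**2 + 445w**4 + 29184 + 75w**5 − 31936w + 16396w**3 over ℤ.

Among the possible rational roots, w = −4/3 is a root, so (3w + 4) divides it; the quotient is 25w**4 + 115w**3 + 5312w**2 − 13456w + 7296.
Continuing, w = 4/5 is a root, giving the factor (5w − 4) and quotient 5w**3 + 27w**2 + 1084w − 1824.
Next, w = 8/5 is a root, giving the factor (5w − 8) and quotient w**2 + 7w + 228.
The quadratic w**2 + 7w + 228 has discriminant −863 < 0 and is irreducible over ℤ.

(3w + 4)(5w − 4)(5w − 8)(w**2 + 7w + 228)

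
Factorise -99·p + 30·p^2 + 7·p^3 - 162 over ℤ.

Among the possible rational roots, p = -6 is a root, so (p + 6) divides it; the quotient is 7·p^2 - 12·p - 27.
The remaining quadratic factors as (7·p + 9)(p - 3).

(7·p + 9)·(p + 6)·(p - 3)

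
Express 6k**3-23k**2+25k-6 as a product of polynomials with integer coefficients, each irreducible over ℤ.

(2k-3)(3k-1)(k-2)

Among the possible rational roots, k = 2 is a root, giving the factor (k-2) and quotient 6k**2-11k+3.
The remaining quadratic factors as (3k-1)(2k-3).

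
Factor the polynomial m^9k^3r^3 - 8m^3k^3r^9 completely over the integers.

k^3m^3r^3(m^2 - 2r^2)(m^4 + 2m^2r^2 + 4r^4)

Every term has a factor of m^3k^3r^3; factoring it out leaves m^6 - 8r^6.
Recognize a difference of cubes with the parts m^2 and 2r^2.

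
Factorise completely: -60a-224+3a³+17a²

(3a+8)(a+7)(a-4)

By the rational root theorem, a = -7 is a root, so (a+7) divides it; the quotient is 3a²-4a-32.
The remaining quadratic factors as (a-4)(3a+8).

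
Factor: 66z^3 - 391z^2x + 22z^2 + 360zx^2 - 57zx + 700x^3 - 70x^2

Group: 3z(22z^2 - 57zx - 70x^2) + (-10x + 1)(22z^2 - 57zx - 70x^2); both groups contain (22z^2 - 57zx - 70x^2), so (3z - 10x + 1) is a factor with cofactor 22z^2 - 57zx - 70x^2.
The cofactor groups again: 22z^2 - 57zx - 70x^2 = 11z(2z - 7x) + 10x(2z - 7x); both groups contain (2z - 7x), giving (11z + 10x)(2z - 7x).

(3z - 10x + 1)(2z - 7x)(11z + 10x)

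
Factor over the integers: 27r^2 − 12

Factor out 3, leaving 9r^2 − 4, which is a difference of two squares.

3(3r + 2)(3r − 2)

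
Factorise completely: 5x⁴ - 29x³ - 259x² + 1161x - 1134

Testing divisors of the constant over divisors of the leading coefficient, x = 2 is a root, so (x - 2) divides it; the quotient is 5x³ - 19x² - 297x + 567.
Continuing, x = 9/5 is a root, giving the factor (5x - 9) and quotient x² - 2x - 63.
The remaining quadratic factors as (x - 9)(x + 7).

(5x - 9)(x + 7)(x - 2)(x - 9)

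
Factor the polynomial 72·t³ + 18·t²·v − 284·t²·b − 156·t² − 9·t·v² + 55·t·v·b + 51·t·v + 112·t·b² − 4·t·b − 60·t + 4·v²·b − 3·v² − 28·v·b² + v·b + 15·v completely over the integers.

(9·t − 4·b + 3)·(2·t + v − 7·b − 5)·(4·t − v)

Group: 4·t·(18·t² + 9·t·v − 71·t·b − 39·t − 4·v·b + 3·v + 28·b² − b − 15) − v·(18·t² + 9·t·v − 71·t·b − 39·t − 4·v·b + 3·v + 28·b² − b − 15); both groups contain (18·t² + 9·t·v − 71·t·b − 39·t − 4·v·b + 3·v + 28·b² − b − 15), so (4·t − v) is a factor with cofactor 18·t² + 9·t·v − 71·t·b − 39·t − 4·v·b + 3·v + 28·b² − b − 15.
The cofactor groups again: 18·t² + 9·t·v − 71·t·b − 39·t − 4·v·b + 3·v + 28·b² − b − 15 = 9·t·(2·t + v − 7·b − 5) + (−4·b + 3)·(2·t + v − 7·b − 5); both groups contain (2·t + v − 7·b − 5), giving (9·t − 4·b + 3)·(2·t + v − 7·b − 5).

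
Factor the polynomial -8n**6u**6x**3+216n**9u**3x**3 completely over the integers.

8n**6u**3x**3(3n-u)(9n**2+3nu+u**2)

Pull out the common factor 8n**6u**3x**3, leaving 27n**3-u**3.
Recognize a difference of cubes with the parts 3n and u.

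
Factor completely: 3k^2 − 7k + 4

Need a pair with product 3·4 = 12 and sum −7: that's −4 and −3.
Split the middle term: 3k^2 − 4k − 3k + 4 = k(3k − 4) − (3k − 4).

(3k − 4)(k − 1)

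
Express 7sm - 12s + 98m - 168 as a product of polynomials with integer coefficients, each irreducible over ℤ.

(7m - 12)(s + 14)

Group as (7sm - 12s) + (98m - 168) = s(7m - 12) + 14(7m - 12).
Both groups share the factor (7m - 12).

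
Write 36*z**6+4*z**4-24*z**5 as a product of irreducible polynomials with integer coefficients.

Pull out the common factor 4*z**4, leaving 9*z**2-6*z+1.
Recognize a perfect-square trinomial with the parts 3*z and 1.

4*z**4*(3*z-1)**2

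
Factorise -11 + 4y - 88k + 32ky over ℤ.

Group as (32ky - 88k) + (4y - 11) = 8k(4y - 11) + (4y - 11).
Both groups share the factor (4y - 11).

(4y - 11)(8k + 1)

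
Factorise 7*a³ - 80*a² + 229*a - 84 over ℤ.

(7*a - 3)*(a - 4)*(a - 7)

Among the possible rational roots, a = 4 is a root, so (a - 4) is a factor; dividing leaves 7*a² - 52*a + 21.
The remaining quadratic factors as (a - 7)(7*a - 3).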